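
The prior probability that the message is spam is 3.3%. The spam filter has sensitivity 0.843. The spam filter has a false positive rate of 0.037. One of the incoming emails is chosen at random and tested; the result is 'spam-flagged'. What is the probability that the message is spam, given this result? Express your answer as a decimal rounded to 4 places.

Write H for 'the message is spam'. Prior odds H:¬H = 0.033/0.967 = 0.034126. For the 'spam-flagged' outcome, the likelihood ratio is 0.843/0.037 = 22.784.
Posterior odds = 0.034126 × 22.784 = 0.77752, so P(H|E) = 0.77752/(1+0.77752) = 0.4374.

P(H | E) ≈ 0.4374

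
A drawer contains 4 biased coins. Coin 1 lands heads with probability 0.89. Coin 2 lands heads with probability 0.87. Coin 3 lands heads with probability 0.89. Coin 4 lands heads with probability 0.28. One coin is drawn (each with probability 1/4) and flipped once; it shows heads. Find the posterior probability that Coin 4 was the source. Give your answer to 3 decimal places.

Tabulate prior·likelihood by source: [1] prior 0.25, lik 0.89, product 0.2225; [2] prior 0.25, lik 0.87, product 0.2175; [3] prior 0.25, lik 0.89, product 0.2225; [4] prior 0.25, lik 0.28, product 0.07000.
Normalizing constant = 0.73250; the posterior for Coin 4 is its product over the sum, 0.07000/0.73250 = 0.096.

Posterior probability ≈ 0.096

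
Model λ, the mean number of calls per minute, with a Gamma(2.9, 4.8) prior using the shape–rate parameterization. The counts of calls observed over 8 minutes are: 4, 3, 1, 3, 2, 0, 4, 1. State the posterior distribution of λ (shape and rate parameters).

Posterior: Gamma(shape=20.9, rate=12.8)

The Poisson likelihood adds the total count to the shape and the number of exposure periods to the rate. Here ∑xᵢ = 18 and n = 8, so shape 2.9→20.9 and rate 4.8→12.8.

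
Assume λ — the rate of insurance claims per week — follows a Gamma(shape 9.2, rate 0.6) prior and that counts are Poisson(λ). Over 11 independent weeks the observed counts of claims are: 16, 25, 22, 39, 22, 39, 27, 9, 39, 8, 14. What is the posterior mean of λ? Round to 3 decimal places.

Posterior mean ≈ 23.207

Total count ∑xᵢ = 260 over n = 11 weeks.
Gamma is conjugate to the Poisson likelihood: posterior is Gamma(shape = 9.2+260 = 269.2, rate = 0.6+11 = 11.6).
E[λ | data] = 269.2/11.6 = 23.207.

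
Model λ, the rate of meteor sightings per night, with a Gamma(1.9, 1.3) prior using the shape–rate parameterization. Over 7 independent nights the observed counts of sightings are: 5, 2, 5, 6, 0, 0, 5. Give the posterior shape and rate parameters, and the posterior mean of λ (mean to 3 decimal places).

The Poisson likelihood adds the total count to the shape and the number of exposure periods to the rate. Here ∑xᵢ = 23 and n = 7, so shape 1.9→24.9 and rate 1.3→8.3.
E[λ | data] = 24.9/8.3 = 3.000.

Posterior: Gamma(shape=24.9, rate=8.3); mean ≈ 3.000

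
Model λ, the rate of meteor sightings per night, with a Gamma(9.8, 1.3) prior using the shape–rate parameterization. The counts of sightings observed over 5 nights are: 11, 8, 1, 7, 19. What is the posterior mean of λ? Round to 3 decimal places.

Posterior mean ≈ 8.857

The Poisson likelihood adds the total count to the shape and the number of exposure periods to the rate. Here ∑xᵢ = 46 and n = 5, so shape 9.8→55.8 and rate 1.3→6.3.
Posterior mean = shape/rate = 55.8/6.3 = 8.857.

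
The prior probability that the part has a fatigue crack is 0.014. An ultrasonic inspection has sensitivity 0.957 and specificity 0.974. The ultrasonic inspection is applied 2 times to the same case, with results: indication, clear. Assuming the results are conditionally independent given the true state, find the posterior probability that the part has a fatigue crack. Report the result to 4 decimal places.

With H the event that the part has a fatigue crack, the joint likelihood of the observed sequence is P(data|H) = 0.957·0.043 = 0.041151 and P(data|¬H) = 0.026·0.974 = 0.025324.
Bayes: P(H|data) = 0.014·0.041151 / (0.014·0.041151 + 0.986·0.025324) = 0.00057611/0.025546 = 0.0226.

Posterior P(H) ≈ 0.0226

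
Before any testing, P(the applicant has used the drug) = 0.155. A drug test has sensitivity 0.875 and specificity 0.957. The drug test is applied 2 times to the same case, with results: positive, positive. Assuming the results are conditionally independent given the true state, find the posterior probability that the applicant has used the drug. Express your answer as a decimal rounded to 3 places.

With H the event that the applicant has used the drug, the joint likelihood of the observed sequence is P(data|H) = 0.875·0.875 = 0.76562 and P(data|¬H) = 0.043·0.043 = 0.0018490.
Bayes: P(H|data) = 0.155·0.76562 / (0.155·0.76562 + 0.845·0.0018490) = 0.11867/0.12023 = 0.9870.

Posterior P(H) ≈ 0.987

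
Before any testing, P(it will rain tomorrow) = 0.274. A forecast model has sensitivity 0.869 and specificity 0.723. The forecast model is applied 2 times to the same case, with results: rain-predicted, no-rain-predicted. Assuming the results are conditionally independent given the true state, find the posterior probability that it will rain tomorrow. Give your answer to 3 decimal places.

Posterior P(H) ≈ 0.177

With H the event that it will rain tomorrow, the joint likelihood of the observed sequence is P(data|H) = 0.869·0.131 = 0.11384 and P(data|¬H) = 0.277·0.723 = 0.20027.
Bayes: P(H|data) = 0.274·0.11384 / (0.274·0.11384 + 0.726·0.20027) = 0.031192/0.17659 = 0.1766.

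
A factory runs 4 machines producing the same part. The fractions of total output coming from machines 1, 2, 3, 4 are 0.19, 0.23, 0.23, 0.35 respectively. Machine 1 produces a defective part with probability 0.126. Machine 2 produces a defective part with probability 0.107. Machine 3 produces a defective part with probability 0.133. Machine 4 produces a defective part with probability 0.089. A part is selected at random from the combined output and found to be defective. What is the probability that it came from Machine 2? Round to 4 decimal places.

P(defective|M1) = 0.126; P(defective|M2) = 0.107; P(defective|M3) = 0.133; P(defective|M4) = 0.089.
Prior × likelihood for each source: 0.19·0.126=0.02394, 0.23·0.107=0.02461, 0.23·0.133=0.03059, 0.35·0.089=0.03115. Summing gives P(defective) = 0.11029.
P(Machine 2 | defective) = 0.02461 / 0.11029 = 0.2231.

Posterior probability ≈ 0.2231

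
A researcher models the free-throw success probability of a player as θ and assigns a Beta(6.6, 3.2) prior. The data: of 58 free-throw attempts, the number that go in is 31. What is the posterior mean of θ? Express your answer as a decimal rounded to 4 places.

The binomial likelihood is conjugate to the Beta prior: with 31 successes and 27 failures, the posterior is Beta(6.6+31, 3.2+27) = Beta(37.6, 30.2).
Posterior mean = α/(α+β) = 37.6/67.8 = 0.5546.

Posterior mean ≈ 0.5546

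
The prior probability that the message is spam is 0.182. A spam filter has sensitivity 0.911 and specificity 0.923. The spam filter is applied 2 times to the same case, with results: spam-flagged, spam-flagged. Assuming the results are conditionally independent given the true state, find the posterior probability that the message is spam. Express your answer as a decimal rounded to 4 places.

Posterior P(H) ≈ 0.9689

Let H be the event that the message is spam; start with P(H) = 0.182. P('spam-flagged'|H) = 0.911, P('spam-flagged'|¬H) = 0.077.
Update on result 1 ('spam-flagged'): P(H) ← 0.911·0.1820 / (0.911·0.1820 + 0.077·0.8180) = 0.16580/0.22879 = 0.7247.
Update on result 2 ('spam-flagged'): P(H) ← 0.911·0.7247 / (0.911·0.7247 + 0.077·0.2753) = 0.66020/0.68140 = 0.9689.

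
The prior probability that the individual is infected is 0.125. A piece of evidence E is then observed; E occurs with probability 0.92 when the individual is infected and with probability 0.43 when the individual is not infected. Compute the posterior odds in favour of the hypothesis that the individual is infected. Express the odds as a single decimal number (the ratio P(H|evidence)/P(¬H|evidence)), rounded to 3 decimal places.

Prior odds = 0.125/(1−0.125) = 0.14286.
Likelihood ratio for E = 0.92/0.43 = 2.1395.
Posterior odds = prior odds × LR = 0.30565.

Posterior odds ≈ 0.306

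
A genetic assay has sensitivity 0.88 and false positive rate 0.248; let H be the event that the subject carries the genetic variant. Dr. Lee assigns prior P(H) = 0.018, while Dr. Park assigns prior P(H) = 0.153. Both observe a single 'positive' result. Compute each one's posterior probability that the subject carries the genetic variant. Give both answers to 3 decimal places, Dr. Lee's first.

Dr. Lee: 0.061; Dr. Park: 0.391

P('+'|H) = 0.88, P('+'|¬H) = 0.248.
Dr. Lee: numerator 0.88·0.018 = 0.015840; evidence = 0.015840+0.248·0.982 = 0.25938; posterior = 0.061.
Dr. Park: numerator 0.88·0.153 = 0.13464; evidence = 0.13464+0.248·0.847 = 0.34470; posterior = 0.391.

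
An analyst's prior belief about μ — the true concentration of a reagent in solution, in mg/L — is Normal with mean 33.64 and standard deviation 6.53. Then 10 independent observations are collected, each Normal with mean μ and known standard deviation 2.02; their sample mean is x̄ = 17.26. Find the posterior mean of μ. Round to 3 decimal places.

Posterior mean ≈ 17.415

With known σ, the Normal prior is conjugate. Weight on the data is w = (n/σ²)/(n/σ² + 1/τ₀²) = 2.45074/(2.45074+0.0234517) = 0.99052.
Posterior mean = w·x̄ + (1−w)·μ₀ = 0.99052·17.26 + 0.0094785·33.64 = 17.415.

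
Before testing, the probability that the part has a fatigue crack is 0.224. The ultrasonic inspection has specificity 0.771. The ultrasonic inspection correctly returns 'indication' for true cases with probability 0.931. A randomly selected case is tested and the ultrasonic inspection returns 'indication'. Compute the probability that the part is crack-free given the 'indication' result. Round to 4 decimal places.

Write H for 'the part has a fatigue crack'. Prior odds H:¬H = 0.224/0.776 = 0.28866. For the 'indication' outcome, the likelihood ratio is 0.931/0.229 = 4.0655.
Posterior odds = 0.28866 × 4.0655 = 1.1735, so P(H|E) = 1.1735/(1+1.1735) = 0.5399. Then P(¬H|E) = 1 − 0.5399 = 0.4601.

P(¬H | E) ≈ 0.4601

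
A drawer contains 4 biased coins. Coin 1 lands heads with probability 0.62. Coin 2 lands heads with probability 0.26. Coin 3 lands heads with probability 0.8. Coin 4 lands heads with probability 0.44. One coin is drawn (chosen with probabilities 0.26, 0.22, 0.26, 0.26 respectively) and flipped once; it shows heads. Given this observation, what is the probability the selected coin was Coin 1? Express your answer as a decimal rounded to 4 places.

P(heads|C1) = 0.62; P(heads|C2) = 0.26; P(heads|C3) = 0.8; P(heads|C4) = 0.44.
Prior × likelihood for each source: 0.26·0.62=0.1612, 0.22·0.26=0.05720, 0.26·0.8=0.2080, 0.26·0.44=0.1144. Summing gives P(heads) = 0.54080.
P(Coin 1 | heads) = 0.1612 / 0.54080 = 0.2981.

Posterior probability ≈ 0.2981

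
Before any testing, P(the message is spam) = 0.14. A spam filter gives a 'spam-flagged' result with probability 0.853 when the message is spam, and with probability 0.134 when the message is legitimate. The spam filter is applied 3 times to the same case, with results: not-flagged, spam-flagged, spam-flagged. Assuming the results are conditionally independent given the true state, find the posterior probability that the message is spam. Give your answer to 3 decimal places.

Posterior P(H) ≈ 0.528

Let H be the event that the message is spam; start with P(H) = 0.14. P('spam-flagged'|H) = 0.853, P('spam-flagged'|¬H) = 0.134.
Update on result 1 ('not-flagged'): P(H) ← 0.147·0.1400 / (0.147·0.1400 + 0.866·0.8600) = 0.020580/0.76534 = 0.0269.
Update on result 2 ('spam-flagged'): P(H) ← 0.853·0.0269 / (0.853·0.0269 + 0.134·0.9731) = 0.022937/0.15333 = 0.1496.
Update on result 3 ('spam-flagged'): P(H) ← 0.853·0.1496 / (0.853·0.1496 + 0.134·0.8504) = 0.12760/0.24156 = 0.5282.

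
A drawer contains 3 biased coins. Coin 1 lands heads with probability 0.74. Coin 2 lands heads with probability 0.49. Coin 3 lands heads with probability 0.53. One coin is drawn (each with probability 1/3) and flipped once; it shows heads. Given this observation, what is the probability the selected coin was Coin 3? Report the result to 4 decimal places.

Tabulate prior·likelihood by source: [1] prior 0.333333, lik 0.74, product 0.2467; [2] prior 0.333333, lik 0.49, product 0.1633; [3] prior 0.333333, lik 0.53, product 0.1767.
Normalizing constant = 0.58667; the posterior for Coin 3 is its product over the sum, 0.1767/0.58667 = 0.3011.

Posterior probability ≈ 0.3011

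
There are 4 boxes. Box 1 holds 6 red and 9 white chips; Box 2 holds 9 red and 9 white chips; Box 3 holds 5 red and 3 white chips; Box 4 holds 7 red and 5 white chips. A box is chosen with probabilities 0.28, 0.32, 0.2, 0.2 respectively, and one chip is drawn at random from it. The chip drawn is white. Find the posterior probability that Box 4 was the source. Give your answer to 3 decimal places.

Tabulate prior·likelihood by source: [1] prior 0.28, lik 0.6, product 0.1680; [2] prior 0.32, lik 0.5, product 0.1600; [3] prior 0.2, lik 0.375, product 0.07500; [4] prior 0.2, lik 0.4167, product 0.08333.
Normalizing constant = 0.48633; the posterior for Box 4 is its product over the sum, 0.08333/0.48633 = 0.171.

Posterior probability ≈ 0.171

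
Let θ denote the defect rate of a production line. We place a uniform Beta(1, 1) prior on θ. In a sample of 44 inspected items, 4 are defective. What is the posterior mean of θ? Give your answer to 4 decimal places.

Observing 4 successes and 40 failures updates Beta(1, 1) by adding the success and failure counts to the two shape parameters: α = 1+4 = 5, β = 1+40 = 41.
E[θ | data] = 5/(5+41) = 0.1087.

Posterior mean ≈ 0.1087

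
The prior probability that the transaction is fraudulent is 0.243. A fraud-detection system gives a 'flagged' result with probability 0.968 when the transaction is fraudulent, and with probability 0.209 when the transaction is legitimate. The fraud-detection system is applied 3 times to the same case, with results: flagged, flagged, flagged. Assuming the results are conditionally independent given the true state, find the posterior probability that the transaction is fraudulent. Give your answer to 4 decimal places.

Posterior P(H) ≈ 0.9696

Let H be the event that the transaction is fraudulent; start with P(H) = 0.243. P('flagged'|H) = 0.968, P('flagged'|¬H) = 0.209.
Update on result 1 ('flagged'): P(H) ← 0.968·0.2430 / (0.968·0.2430 + 0.209·0.7570) = 0.23522/0.39344 = 0.5979.
Update on result 2 ('flagged'): P(H) ← 0.968·0.5979 / (0.968·0.5979 + 0.209·0.4021) = 0.57874/0.66278 = 0.8732.
Update on result 3 ('flagged'): P(H) ← 0.968·0.8732 / (0.968·0.8732 + 0.209·0.1268) = 0.84525/0.87175 = 0.9696.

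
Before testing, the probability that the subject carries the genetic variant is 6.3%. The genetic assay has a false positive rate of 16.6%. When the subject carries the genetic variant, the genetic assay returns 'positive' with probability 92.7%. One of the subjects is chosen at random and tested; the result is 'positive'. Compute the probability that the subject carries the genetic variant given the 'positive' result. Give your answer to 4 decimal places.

Let H be the event that the subject carries the genetic variant. P(H) = 0.063, so P(¬H) = 0.937. With E the 'positive' result, P(E|H) = 0.927 and P(E|¬H) = 0.166.
P(E) = 0.927·0.063 + 0.166·0.937 = 0.058401 + 0.15554 = 0.21394.
By Bayes' theorem, P(H|E) = 0.058401 / 0.21394 = 0.2730.

P(H | E) ≈ 0.2730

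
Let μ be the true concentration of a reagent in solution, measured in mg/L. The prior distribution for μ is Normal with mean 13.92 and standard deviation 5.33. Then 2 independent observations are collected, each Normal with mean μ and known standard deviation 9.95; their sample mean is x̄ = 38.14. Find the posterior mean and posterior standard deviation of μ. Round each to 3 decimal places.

Posterior mean ≈ 22.752; posterior SD ≈ 4.249

Prior precision 1/τ₀² = 1/5.33² = 0.0352002; data precision n/σ² = 2/9.95² = 0.0202015.
Posterior precision = 0.0352002 + 0.0202015 = 0.0554017, giving posterior SD = 1/√0.0554017 = 4.249.
Posterior mean = (0.0352002·13.92 + 0.0202015·38.14) / 0.0554017 = 22.752.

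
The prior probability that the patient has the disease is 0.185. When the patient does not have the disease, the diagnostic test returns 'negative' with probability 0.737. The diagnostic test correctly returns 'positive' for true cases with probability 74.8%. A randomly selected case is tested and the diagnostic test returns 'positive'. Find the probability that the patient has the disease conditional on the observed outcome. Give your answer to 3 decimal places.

P(H | E) ≈ 0.392

Write H for 'the patient has the disease'. Prior odds H:¬H = 0.185/0.815 = 0.22699. For the 'positive' outcome, the likelihood ratio is 0.748/0.263 = 2.8441.
Posterior odds = 0.22699 × 2.8441 = 0.64559, so P(H|E) = 0.64559/(1+0.64559) = 0.392.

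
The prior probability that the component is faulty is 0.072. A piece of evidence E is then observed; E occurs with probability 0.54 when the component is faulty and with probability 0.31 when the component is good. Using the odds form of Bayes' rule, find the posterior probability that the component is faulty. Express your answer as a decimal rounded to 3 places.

Posterior probability ≈ 0.119

Prior odds = 0.072/(1−0.072) = 0.077586.
Likelihood ratio for E = 0.54/0.31 = 1.7419.
Posterior odds = prior odds × LR = 0.13515.
Posterior probability = odds/(1+odds) = 0.13515/1.1352 = 0.119.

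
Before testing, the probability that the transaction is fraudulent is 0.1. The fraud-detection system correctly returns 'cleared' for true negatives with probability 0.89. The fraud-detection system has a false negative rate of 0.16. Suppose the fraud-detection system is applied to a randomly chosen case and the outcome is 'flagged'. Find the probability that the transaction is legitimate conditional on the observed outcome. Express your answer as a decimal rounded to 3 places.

Write H for 'the transaction is fraudulent'. Prior odds H:¬H = 0.1/0.9 = 0.11111. For the 'flagged' outcome, the likelihood ratio is 0.84/0.11 = 7.6364.
Posterior odds = 0.11111 × 7.6364 = 0.84848, so P(H|E) = 0.84848/(1+0.84848) = 0.459. Then P(¬H|E) = 1 − 0.459 = 0.541.

P(¬H | E) ≈ 0.541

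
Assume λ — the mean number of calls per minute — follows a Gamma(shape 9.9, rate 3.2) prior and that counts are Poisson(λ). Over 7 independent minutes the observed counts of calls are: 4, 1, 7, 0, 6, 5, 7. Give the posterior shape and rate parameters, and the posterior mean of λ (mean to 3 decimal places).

Posterior: Gamma(shape=39.9, rate=10.2); mean ≈ 3.912

The Poisson likelihood adds the total count to the shape and the number of exposure periods to the rate. Here ∑xᵢ = 30 and n = 7, so shape 9.9→39.9 and rate 3.2→10.2.
E[λ | data] = 39.9/10.2 = 3.912.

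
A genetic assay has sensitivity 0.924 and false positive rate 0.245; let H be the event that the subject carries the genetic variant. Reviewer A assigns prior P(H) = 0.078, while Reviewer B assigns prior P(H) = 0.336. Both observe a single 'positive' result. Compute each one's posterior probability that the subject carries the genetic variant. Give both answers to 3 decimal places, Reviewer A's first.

P('+'|H) = 0.924, P('+'|¬H) = 0.245.
Reviewer A: numerator 0.924·0.078 = 0.072072; evidence = 0.072072+0.245·0.922 = 0.29796; posterior = 0.242.
Reviewer B: numerator 0.924·0.336 = 0.31046; evidence = 0.31046+0.245·0.664 = 0.47314; posterior = 0.656.

Reviewer A: 0.242; Reviewer B: 0.656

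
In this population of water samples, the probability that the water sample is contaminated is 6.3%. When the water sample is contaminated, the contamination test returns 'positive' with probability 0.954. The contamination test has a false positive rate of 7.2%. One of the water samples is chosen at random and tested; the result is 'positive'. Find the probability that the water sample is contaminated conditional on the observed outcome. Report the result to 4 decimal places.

Let H be the event that the water sample is contaminated. P(H) = 0.063, so P(¬H) = 0.937. With E the 'positive' result, P(E|H) = 0.954 and P(E|¬H) = 0.072.
P(E) = 0.954·0.063 + 0.072·0.937 = 0.060102 + 0.067464 = 0.12757.
By Bayes' theorem, P(H|E) = 0.060102 / 0.12757 = 0.4711.

P(H | E) ≈ 0.4711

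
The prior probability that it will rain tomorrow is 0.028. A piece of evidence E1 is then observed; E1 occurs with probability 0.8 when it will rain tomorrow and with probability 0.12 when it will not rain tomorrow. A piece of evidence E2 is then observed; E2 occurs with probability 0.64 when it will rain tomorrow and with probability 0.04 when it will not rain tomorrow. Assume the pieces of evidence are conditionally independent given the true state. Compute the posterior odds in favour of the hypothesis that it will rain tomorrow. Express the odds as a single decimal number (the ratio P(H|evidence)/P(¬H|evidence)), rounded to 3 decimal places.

Posterior odds ≈ 3.073

Prior odds = 0.028/(1−0.028) = 0.028807. In log-odds, ln(0.028807) = -3.5472.
Add log likelihood ratios: ln(6.6667) + ln(16.000) = 4.6697.
Posterior log-odds = 1.1226, so posterior odds = exp(1.1226) = 3.0727.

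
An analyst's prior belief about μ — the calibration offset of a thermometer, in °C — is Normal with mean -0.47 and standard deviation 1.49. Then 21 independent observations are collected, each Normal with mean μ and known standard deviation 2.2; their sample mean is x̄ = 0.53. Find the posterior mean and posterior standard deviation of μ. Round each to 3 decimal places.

With known σ, the Normal prior is conjugate. Weight on the data is w = (n/σ²)/(n/σ² + 1/τ₀²) = 4.33884/(4.33884+0.450430) = 0.90595.
Posterior mean = w·x̄ + (1−w)·μ₀ = 0.90595·0.53 + 0.094050·-0.47 = 0.436. Posterior variance = 1/(4.33884+0.450430) = 0.208800, so SD = 0.457.

Posterior mean ≈ 0.436; posterior SD ≈ 0.457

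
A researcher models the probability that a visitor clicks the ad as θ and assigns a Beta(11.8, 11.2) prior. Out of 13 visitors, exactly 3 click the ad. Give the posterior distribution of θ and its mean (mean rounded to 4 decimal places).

Posterior: Beta(14.8, 21.2); mean ≈ 0.4111

Observing 3 successes and 10 failures updates Beta(11.8, 11.2) by adding the success and failure counts to the two shape parameters: α = 11.8+3 = 14.8, β = 11.2+10 = 21.2.
E[θ | data] = 14.8/(14.8+21.2) = 0.4111.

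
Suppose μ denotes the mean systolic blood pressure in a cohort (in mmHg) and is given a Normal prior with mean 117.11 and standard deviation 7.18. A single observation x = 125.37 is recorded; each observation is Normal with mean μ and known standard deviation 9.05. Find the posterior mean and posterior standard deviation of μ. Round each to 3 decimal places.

Posterior mean ≈ 120.301; posterior SD ≈ 5.625

Prior precision 1/τ₀² = 1/7.18² = 0.0193977; data precision n/σ² = 1/9.05² = 0.0122096.
Posterior precision = 0.0193977 + 0.0122096 = 0.0316074, giving posterior SD = 1/√0.0316074 = 5.625.
Posterior mean = (0.0193977·117.11 + 0.0122096·125.37) / 0.0316074 = 120.301.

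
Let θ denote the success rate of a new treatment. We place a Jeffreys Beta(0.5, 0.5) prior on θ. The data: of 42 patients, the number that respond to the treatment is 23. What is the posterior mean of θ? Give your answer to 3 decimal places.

The binomial likelihood is conjugate to the Beta prior: with 23 successes and 19 failures, the posterior is Beta(0.5+23, 0.5+19) = Beta(23.5, 19.5).
E[θ | data] = 23.5/(23.5+19.5) = 0.547.

Posterior mean ≈ 0.547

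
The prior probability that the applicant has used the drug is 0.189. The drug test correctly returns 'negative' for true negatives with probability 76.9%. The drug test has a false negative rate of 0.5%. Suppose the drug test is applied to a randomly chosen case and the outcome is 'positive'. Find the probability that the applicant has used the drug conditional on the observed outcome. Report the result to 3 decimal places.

Write H for 'the applicant has used the drug'. Prior odds H:¬H = 0.189/0.811 = 0.23305. For the 'positive' outcome, the likelihood ratio is 0.995/0.231 = 4.3074.
Posterior odds = 0.23305 × 4.3074 = 1.0038, so P(H|E) = 1.0038/(1+1.0038) = 0.501.

P(H | E) ≈ 0.501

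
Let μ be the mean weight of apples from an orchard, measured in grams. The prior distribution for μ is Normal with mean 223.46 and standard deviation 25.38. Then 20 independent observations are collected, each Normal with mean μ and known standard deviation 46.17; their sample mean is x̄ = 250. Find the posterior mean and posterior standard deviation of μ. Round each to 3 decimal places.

Posterior mean ≈ 246.232; posterior SD ≈ 9.563

With known σ, the Normal prior is conjugate. Weight on the data is w = (n/σ²)/(n/σ² + 1/τ₀²) = 0.00938232/(0.00938232+0.00155245) = 0.85803.
Posterior mean = w·x̄ + (1−w)·μ₀ = 0.85803·250 + 0.14197·223.46 = 246.232. Posterior variance = 1/(0.00938232+0.00155245) = 91.4514, so SD = 9.563.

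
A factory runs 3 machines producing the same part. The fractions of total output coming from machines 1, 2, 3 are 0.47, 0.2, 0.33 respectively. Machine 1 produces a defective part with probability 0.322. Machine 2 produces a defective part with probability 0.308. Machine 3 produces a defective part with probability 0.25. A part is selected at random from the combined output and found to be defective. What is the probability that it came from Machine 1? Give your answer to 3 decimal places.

Posterior probability ≈ 0.512

Tabulate prior·likelihood by source: [1] prior 0.47, lik 0.322, product 0.1513; [2] prior 0.2, lik 0.308, product 0.06160; [3] prior 0.33, lik 0.25, product 0.08250.
Normalizing constant = 0.29544; the posterior for Machine 1 is its product over the sum, 0.1513/0.29544 = 0.512.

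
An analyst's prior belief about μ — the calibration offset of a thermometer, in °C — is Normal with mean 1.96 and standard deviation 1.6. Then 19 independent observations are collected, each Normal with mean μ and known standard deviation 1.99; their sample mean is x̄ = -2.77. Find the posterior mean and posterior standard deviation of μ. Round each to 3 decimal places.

Posterior mean ≈ -2.414; posterior SD ≈ 0.439

Prior precision 1/τ₀² = 1/1.6² = 0.390625; data precision n/σ² = 19/1.99² = 4.79786.
Posterior precision = 0.390625 + 4.79786 = 5.18848, giving posterior SD = 1/√5.18848 = 0.439.
Posterior mean = (0.390625·1.96 + 4.79786·-2.77) / 5.18848 = -2.414.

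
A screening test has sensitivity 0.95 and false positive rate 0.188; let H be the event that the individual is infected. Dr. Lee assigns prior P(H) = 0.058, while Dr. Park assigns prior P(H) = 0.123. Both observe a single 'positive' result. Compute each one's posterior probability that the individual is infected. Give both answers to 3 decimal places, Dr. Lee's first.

P('+'|H) = 0.95, P('+'|¬H) = 0.188.
Dr. Lee: numerator 0.95·0.058 = 0.055100; evidence = 0.055100+0.188·0.942 = 0.23220; posterior = 0.237.
Dr. Park: numerator 0.95·0.123 = 0.11685; evidence = 0.11685+0.188·0.877 = 0.28173; posterior = 0.415.

Dr. Lee: 0.237; Dr. Park: 0.415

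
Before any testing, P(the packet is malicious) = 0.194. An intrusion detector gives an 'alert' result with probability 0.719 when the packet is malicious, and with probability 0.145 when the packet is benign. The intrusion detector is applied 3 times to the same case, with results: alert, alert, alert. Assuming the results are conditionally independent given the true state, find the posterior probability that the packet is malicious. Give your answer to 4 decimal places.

Let H be the event that the packet is malicious; start with P(H) = 0.194. P('alert'|H) = 0.719, P('alert'|¬H) = 0.145.
Update on result 1 ('alert'): P(H) ← 0.719·0.1940 / (0.719·0.1940 + 0.145·0.8060) = 0.13949/0.25636 = 0.5441.
Update on result 2 ('alert'): P(H) ← 0.719·0.5441 / (0.719·0.5441 + 0.145·0.4559) = 0.39122/0.45732 = 0.8555.
Update on result 3 ('alert'): P(H) ← 0.719·0.8555 / (0.719·0.8555 + 0.145·0.1445) = 0.61507/0.63603 = 0.9670.

Posterior P(H) ≈ 0.9670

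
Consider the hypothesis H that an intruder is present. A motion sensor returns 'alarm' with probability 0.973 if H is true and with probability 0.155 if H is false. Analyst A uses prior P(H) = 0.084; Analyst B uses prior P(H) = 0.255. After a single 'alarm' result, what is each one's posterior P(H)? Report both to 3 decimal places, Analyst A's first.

P('+'|H) = 0.973, P('+'|¬H) = 0.155.
Analyst A: numerator 0.973·0.084 = 0.081732; evidence = 0.081732+0.155·0.916 = 0.22371; posterior = 0.365.
Analyst B: numerator 0.973·0.255 = 0.24812; evidence = 0.24812+0.155·0.745 = 0.36359; posterior = 0.682.

Analyst A: 0.365; Analyst B: 0.682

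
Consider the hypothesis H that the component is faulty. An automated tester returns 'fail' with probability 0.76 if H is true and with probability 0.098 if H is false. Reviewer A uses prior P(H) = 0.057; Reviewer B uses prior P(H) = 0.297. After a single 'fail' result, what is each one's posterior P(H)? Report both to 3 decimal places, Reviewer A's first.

Reviewer A: 0.319; Reviewer B: 0.766

The likelihood ratio for a 'fail' result is 0.76/0.098 = 7.7551.
Reviewer A: prior odds 0.057/0.943 = 0.060445; posterior odds 0.46876; posterior probability 0.319.
Reviewer B: prior odds 0.297/0.703 = 0.42248; posterior odds 3.2763; posterior probability 0.766.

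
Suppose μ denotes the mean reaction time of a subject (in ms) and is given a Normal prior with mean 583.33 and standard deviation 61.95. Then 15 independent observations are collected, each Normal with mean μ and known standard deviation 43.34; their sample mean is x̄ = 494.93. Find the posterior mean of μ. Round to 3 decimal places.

With known σ, the Normal prior is conjugate. Weight on the data is w = (n/σ²)/(n/σ² + 1/τ₀²) = 0.00798571/(0.00798571+0.00026057) = 0.96840.
Posterior mean = w·x̄ + (1−w)·μ₀ = 0.96840·494.93 + 0.031598·583.33 = 497.723.

Posterior mean ≈ 497.723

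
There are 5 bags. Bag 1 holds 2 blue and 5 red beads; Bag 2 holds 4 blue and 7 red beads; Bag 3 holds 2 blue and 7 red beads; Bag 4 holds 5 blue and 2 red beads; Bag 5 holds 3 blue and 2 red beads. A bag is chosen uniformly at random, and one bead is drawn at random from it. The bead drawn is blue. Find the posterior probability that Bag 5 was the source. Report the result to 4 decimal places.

Posterior probability ≈ 0.2745

Tabulate prior·likelihood by source: [1] prior 0.2, lik 0.2857, product 0.05714; [2] prior 0.2, lik 0.3636, product 0.07273; [3] prior 0.2, lik 0.2222, product 0.04444; [4] prior 0.2, lik 0.7143, product 0.1429; [5] prior 0.2, lik 0.6, product 0.1200.
Normalizing constant = 0.43717; the posterior for Bag 5 is its product over the sum, 0.1200/0.43717 = 0.2745.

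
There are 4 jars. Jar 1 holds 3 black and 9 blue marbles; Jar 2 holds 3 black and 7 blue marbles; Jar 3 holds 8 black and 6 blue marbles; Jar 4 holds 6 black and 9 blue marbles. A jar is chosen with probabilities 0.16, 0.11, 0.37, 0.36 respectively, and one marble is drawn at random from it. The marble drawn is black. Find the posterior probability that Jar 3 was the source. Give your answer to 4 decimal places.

Tabulate prior·likelihood by source: [1] prior 0.16, lik 0.25, product 0.04000; [2] prior 0.11, lik 0.3, product 0.03300; [3] prior 0.37, lik 0.5714, product 0.2114; [4] prior 0.36, lik 0.4, product 0.1440.
Normalizing constant = 0.42843; the posterior for Jar 3 is its product over the sum, 0.2114/0.42843 = 0.4935.

Posterior probability ≈ 0.4935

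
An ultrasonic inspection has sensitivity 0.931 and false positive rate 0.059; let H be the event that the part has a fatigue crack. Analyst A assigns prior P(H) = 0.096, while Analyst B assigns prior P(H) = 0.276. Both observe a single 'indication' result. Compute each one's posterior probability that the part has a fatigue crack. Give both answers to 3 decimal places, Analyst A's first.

Analyst A: 0.626; Analyst B: 0.857

The likelihood ratio for an 'indication' result is 0.931/0.059 = 15.780.
Analyst A: prior odds 0.096/0.904 = 0.10619; posterior odds 1.6757; posterior probability 0.626.
Analyst B: prior odds 0.276/0.724 = 0.38122; posterior odds 6.0155; posterior probability 0.857.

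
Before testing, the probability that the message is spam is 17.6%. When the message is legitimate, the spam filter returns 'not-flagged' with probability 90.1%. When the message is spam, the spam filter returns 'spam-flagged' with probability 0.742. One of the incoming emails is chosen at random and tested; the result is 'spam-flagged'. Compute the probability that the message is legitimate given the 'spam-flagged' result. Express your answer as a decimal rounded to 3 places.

Let H be the event that the message is spam. P(H) = 0.176, so P(¬H) = 0.824. With E the 'spam-flagged' result, P(E|H) = 0.742 and P(E|¬H) = 0.099.
P(E) = 0.742·0.176 + 0.099·0.824 = 0.13059 + 0.081576 = 0.21217.
By Bayes' theorem, P(H|E) = 0.13059 / 0.21217 = 0.616. Hence P(¬H|E) = 1 − 0.616 = 0.384.

P(¬H | E) ≈ 0.384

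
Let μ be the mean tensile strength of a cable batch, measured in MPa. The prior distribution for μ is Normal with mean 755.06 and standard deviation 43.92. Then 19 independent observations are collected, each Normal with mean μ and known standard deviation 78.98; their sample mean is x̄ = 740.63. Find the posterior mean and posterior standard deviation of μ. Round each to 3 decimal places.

Prior precision 1/τ₀² = 1/43.92² = 0.00051841; data precision n/σ² = 19/78.98² = 0.00304593.
Posterior precision = 0.00051841 + 0.00304593 = 0.00356434, giving posterior SD = 1/√0.00356434 = 16.750.
Posterior mean = (0.00051841·755.06 + 0.00304593·740.63) / 0.00356434 = 742.729.

Posterior mean ≈ 742.729; posterior SD ≈ 16.750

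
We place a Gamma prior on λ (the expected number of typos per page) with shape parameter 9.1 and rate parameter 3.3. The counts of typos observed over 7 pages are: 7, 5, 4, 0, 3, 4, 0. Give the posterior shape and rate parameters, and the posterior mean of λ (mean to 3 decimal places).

Total count ∑xᵢ = 23 over n = 7 pages.
Gamma is conjugate to the Poisson likelihood: posterior is Gamma(shape = 9.1+23 = 32.1, rate = 3.3+7 = 10.3).
Posterior mean = shape/rate = 32.1/10.3 = 3.117.

Posterior: Gamma(shape=32.1, rate=10.3); mean ≈ 3.117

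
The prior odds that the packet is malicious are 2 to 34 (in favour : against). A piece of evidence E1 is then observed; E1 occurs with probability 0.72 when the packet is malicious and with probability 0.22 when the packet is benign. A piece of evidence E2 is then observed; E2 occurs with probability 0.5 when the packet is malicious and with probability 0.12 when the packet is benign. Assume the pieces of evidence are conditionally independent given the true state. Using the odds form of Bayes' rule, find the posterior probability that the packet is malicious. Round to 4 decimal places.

Prior odds = 2/34 = 0.058824. In log-odds, ln(0.058824) = -2.8332.
Add log likelihood ratios: ln(3.2727) + ln(4.1667) = 2.6127.
Posterior log-odds = -0.22047, so posterior odds = exp(-0.22047) = 0.80214. Converting, P(H|E) = 0.80214/1.8021 = 0.4451.

Posterior probability ≈ 0.4451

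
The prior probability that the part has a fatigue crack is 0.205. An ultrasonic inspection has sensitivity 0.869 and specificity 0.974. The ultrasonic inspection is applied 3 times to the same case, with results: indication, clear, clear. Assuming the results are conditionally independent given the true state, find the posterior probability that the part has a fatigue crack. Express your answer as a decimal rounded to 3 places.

Let H be the event that the part has a fatigue crack; start with P(H) = 0.205. P('indication'|H) = 0.869, P('indication'|¬H) = 0.026.
Update on result 1 ('indication'): P(H) ← 0.869·0.2050 / (0.869·0.2050 + 0.026·0.7950) = 0.17814/0.19881 = 0.8960.
Update on result 2 ('clear'): P(H) ← 0.131·0.8960 / (0.131·0.8960 + 0.974·0.1040) = 0.11738/0.21864 = 0.5369.
Update on result 3 ('clear'): P(H) ← 0.131·0.5369 / (0.131·0.5369 + 0.974·0.4631) = 0.070328/0.52143 = 0.1349.

Posterior P(H) ≈ 0.135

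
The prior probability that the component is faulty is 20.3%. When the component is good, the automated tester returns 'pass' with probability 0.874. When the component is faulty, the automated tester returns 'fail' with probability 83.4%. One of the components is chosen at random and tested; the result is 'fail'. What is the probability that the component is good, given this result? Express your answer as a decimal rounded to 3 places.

Let H be the event that the component is faulty. P(H) = 0.203, so P(¬H) = 0.797. With E the 'fail' result, P(E|H) = 0.834 and P(E|¬H) = 0.126.
P(E) = 0.834·0.203 + 0.126·0.797 = 0.16930 + 0.10042 = 0.26972.
By Bayes' theorem, P(H|E) = 0.16930 / 0.26972 = 0.628. Hence P(¬H|E) = 1 − 0.628 = 0.372.

P(¬H | E) ≈ 0.372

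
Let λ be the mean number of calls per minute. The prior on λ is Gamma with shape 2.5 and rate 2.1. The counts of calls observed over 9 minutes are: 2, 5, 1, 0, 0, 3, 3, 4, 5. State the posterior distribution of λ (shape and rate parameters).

Posterior: Gamma(shape=25.5, rate=11.1)

Total count ∑xᵢ = 23 over n = 9 minutes.
Gamma is conjugate to the Poisson likelihood: posterior is Gamma(shape = 2.5+23 = 25.5, rate = 2.1+9 = 11.1).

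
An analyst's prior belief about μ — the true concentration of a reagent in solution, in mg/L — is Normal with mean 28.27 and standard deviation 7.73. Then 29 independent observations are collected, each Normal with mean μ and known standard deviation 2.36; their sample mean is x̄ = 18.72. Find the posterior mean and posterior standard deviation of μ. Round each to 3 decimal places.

Posterior mean ≈ 18.751; posterior SD ≈ 0.438

With known σ, the Normal prior is conjugate. Weight on the data is w = (n/σ²)/(n/σ² + 1/τ₀²) = 5.20684/(5.20684+0.0167356) = 0.99680.
Posterior mean = w·x̄ + (1−w)·μ₀ = 0.99680·18.72 + 0.0032039·28.27 = 18.751. Posterior variance = 1/(5.20684+0.0167356) = 0.191440, so SD = 0.438.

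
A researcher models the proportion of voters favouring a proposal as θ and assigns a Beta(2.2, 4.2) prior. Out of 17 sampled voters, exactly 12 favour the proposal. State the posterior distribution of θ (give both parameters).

Posterior: Beta(14.2, 9.2)

Observing 12 successes and 5 failures updates Beta(2.2, 4.2) by adding the success and failure counts to the two shape parameters: α = 2.2+12 = 14.2, β = 4.2+5 = 9.2.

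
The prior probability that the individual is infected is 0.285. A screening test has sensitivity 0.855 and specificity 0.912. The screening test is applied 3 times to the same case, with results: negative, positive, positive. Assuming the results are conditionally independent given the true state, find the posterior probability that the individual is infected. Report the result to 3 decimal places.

Let H be the event that the individual is infected; start with P(H) = 0.285. P('positive'|H) = 0.855, P('positive'|¬H) = 0.088.
Update on result 1 ('negative'): P(H) ← 0.145·0.2850 / (0.145·0.2850 + 0.912·0.7150) = 0.041325/0.69341 = 0.0596.
Update on result 2 ('positive'): P(H) ← 0.855·0.0596 / (0.855·0.0596 + 0.088·0.9404) = 0.050956/0.13371 = 0.3811.
Update on result 3 ('positive'): P(H) ← 0.855·0.3811 / (0.855·0.3811 + 0.088·0.6189) = 0.32583/0.38029 = 0.8568.

Posterior P(H) ≈ 0.857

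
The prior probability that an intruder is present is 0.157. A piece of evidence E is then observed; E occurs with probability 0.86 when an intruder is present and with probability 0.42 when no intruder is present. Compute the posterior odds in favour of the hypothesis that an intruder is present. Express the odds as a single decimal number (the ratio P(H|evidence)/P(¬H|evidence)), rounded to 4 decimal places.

Prior odds = 0.157/(1−0.157) = 0.18624. In log-odds, ln(0.18624) = -1.6807.
Add log likelihood ratio: ln(2.0476) = 0.71668.
Posterior log-odds = -0.96404, so posterior odds = exp(-0.96404) = 0.38135.

Posterior odds ≈ 0.3813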